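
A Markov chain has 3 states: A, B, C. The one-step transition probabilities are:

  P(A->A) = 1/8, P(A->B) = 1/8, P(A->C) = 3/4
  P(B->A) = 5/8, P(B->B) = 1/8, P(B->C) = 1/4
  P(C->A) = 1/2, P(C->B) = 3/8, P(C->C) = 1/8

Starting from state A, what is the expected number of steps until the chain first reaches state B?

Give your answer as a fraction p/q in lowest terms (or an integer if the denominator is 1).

Answer: 104/25

Derivation:
Let h_i = expected steps to first reach B from state i.
Boundary: h_B = 0.
First-step equations for the other states:
  h_A = 1 + 1/8*h_A + 1/8*h_B + 3/4*h_C
  h_C = 1 + 1/2*h_A + 3/8*h_B + 1/8*h_C

Substituting h_B = 0 and rearranging gives the linear system (I - Q) h = 1:
  [7/8, -3/4] . (h_A, h_C) = 1
  [-1/2, 7/8] . (h_A, h_C) = 1

Solving yields:
  h_A = 104/25
  h_C = 88/25

Starting state is A, so the expected hitting time is h_A = 104/25.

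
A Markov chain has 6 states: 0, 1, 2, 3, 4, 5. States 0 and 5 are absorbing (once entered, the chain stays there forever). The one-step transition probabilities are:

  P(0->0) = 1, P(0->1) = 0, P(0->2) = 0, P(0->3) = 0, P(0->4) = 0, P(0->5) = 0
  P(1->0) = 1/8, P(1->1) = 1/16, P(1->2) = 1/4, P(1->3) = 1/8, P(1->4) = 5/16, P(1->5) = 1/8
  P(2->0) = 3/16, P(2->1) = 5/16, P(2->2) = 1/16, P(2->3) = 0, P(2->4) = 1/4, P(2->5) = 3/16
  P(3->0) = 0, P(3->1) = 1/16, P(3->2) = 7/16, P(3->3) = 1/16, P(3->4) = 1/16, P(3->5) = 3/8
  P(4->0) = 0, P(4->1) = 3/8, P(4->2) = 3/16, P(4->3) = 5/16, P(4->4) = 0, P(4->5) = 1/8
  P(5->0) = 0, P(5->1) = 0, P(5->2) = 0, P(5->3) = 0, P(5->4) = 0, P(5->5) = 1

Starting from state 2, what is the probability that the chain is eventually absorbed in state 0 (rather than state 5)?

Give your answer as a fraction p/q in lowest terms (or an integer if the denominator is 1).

Answer: 758/1913

Derivation:
Let a_i = P(absorbed in 0 | start in state i).
Boundary conditions: a_0 = 1, a_5 = 0.
For each transient state i, a_i = sum_j P(i->j) * a_j:
  a_1 = 1/8*a_0 + 1/16*a_1 + 1/4*a_2 + 1/8*a_3 + 5/16*a_4 + 1/8*a_5
  a_2 = 3/16*a_0 + 5/16*a_1 + 1/16*a_2 + 0*a_3 + 1/4*a_4 + 3/16*a_5
  a_3 = 0*a_0 + 1/16*a_1 + 7/16*a_2 + 1/16*a_3 + 1/16*a_4 + 3/8*a_5
  a_4 = 0*a_0 + 3/8*a_1 + 3/16*a_2 + 5/16*a_3 + 0*a_4 + 1/8*a_5

Substituting a_0 = 1 and a_5 = 0, rearrange to (I - Q) a = r where r[i] = P(i -> 0):
  [15/16, -1/4, -1/8, -5/16] . (a_1, a_2, a_3, a_4) = 1/8
  [-5/16, 15/16, 0, -1/4] . (a_1, a_2, a_3, a_4) = 3/16
  [-1/16, -7/16, 15/16, -1/16] . (a_1, a_2, a_3, a_4) = 0
  [-3/8, -3/16, -5/16, 1] . (a_1, a_2, a_3, a_4) = 0

Solving yields:
  a_1 = 695/1913
  a_2 = 758/1913
  a_3 = 436/1913
  a_4 = 539/1913

Starting state is 2, so the absorption probability is a_2 = 758/1913.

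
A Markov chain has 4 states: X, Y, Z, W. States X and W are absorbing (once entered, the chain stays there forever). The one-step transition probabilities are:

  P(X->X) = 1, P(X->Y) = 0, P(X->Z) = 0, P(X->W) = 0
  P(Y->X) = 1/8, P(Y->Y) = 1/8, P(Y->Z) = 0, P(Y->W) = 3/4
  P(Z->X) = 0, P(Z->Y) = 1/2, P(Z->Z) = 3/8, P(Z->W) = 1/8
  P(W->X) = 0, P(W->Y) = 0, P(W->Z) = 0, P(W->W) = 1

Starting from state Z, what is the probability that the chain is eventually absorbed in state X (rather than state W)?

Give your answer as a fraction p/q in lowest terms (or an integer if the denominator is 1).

Let a_i = P(absorbed in X | start in state i).
Boundary conditions: a_X = 1, a_W = 0.
For each transient state i, a_i = sum_j P(i->j) * a_j:
  a_Y = 1/8*a_X + 1/8*a_Y + 0*a_Z + 3/4*a_W
  a_Z = 0*a_X + 1/2*a_Y + 3/8*a_Z + 1/8*a_W

Substituting a_X = 1 and a_W = 0, rearrange to (I - Q) a = r where r[i] = P(i -> X):
  [7/8, 0] . (a_Y, a_Z) = 1/8
  [-1/2, 5/8] . (a_Y, a_Z) = 0

Solving yields:
  a_Y = 1/7
  a_Z = 4/35

Starting state is Z, so the absorption probability is a_Z = 4/35.

Answer: 4/35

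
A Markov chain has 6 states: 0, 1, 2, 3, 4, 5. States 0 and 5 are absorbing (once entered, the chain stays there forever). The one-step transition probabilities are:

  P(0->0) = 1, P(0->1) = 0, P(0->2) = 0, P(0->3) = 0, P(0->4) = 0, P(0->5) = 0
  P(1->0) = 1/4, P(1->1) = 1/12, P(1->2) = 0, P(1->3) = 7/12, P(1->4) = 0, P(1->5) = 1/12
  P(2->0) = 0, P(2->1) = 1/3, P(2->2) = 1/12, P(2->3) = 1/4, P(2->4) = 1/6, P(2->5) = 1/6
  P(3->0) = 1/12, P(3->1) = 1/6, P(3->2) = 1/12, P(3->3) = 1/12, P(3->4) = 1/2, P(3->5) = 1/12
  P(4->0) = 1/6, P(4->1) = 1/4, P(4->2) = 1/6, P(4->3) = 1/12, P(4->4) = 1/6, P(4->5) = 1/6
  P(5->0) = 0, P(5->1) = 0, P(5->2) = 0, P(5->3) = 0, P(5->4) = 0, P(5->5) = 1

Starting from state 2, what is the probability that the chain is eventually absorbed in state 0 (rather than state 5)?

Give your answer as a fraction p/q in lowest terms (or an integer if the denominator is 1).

Answer: 1817/3912

Derivation:
Let a_i = P(absorbed in 0 | start in state i).
Boundary conditions: a_0 = 1, a_5 = 0.
For each transient state i, a_i = sum_j P(i->j) * a_j:
  a_1 = 1/4*a_0 + 1/12*a_1 + 0*a_2 + 7/12*a_3 + 0*a_4 + 1/12*a_5
  a_2 = 0*a_0 + 1/3*a_1 + 1/12*a_2 + 1/4*a_3 + 1/6*a_4 + 1/6*a_5
  a_3 = 1/12*a_0 + 1/6*a_1 + 1/12*a_2 + 1/12*a_3 + 1/2*a_4 + 1/12*a_5
  a_4 = 1/6*a_0 + 1/4*a_1 + 1/6*a_2 + 1/12*a_3 + 1/6*a_4 + 1/6*a_5

Substituting a_0 = 1 and a_5 = 0, rearrange to (I - Q) a = r where r[i] = P(i -> 0):
  [11/12, 0, -7/12, 0] . (a_1, a_2, a_3, a_4) = 1/4
  [-1/3, 11/12, -1/4, -1/6] . (a_1, a_2, a_3, a_4) = 0
  [-1/6, -1/12, 11/12, -1/2] . (a_1, a_2, a_3, a_4) = 1/12
  [-1/4, -1/6, -1/12, 5/6] . (a_1, a_2, a_3, a_4) = 1/6

Solving yields:
  a_1 = 2395/3912
  a_2 = 1817/3912
  a_3 = 2087/3912
  a_4 = 691/1304

Starting state is 2, so the absorption probability is a_2 = 1817/3912.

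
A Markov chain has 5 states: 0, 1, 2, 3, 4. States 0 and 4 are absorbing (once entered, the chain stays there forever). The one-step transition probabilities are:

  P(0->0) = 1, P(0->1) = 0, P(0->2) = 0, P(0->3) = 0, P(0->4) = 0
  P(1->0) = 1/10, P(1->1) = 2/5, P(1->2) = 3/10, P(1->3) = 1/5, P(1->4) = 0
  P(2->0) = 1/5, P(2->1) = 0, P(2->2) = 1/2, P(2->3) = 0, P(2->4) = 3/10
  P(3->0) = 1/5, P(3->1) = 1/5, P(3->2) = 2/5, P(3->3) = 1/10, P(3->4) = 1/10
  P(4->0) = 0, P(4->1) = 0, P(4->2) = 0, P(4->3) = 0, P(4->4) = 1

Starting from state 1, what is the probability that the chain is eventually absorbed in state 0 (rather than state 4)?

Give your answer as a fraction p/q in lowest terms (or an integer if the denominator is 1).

Let a_i = P(absorbed in 0 | start in state i).
Boundary conditions: a_0 = 1, a_4 = 0.
For each transient state i, a_i = sum_j P(i->j) * a_j:
  a_1 = 1/10*a_0 + 2/5*a_1 + 3/10*a_2 + 1/5*a_3 + 0*a_4
  a_2 = 1/5*a_0 + 0*a_1 + 1/2*a_2 + 0*a_3 + 3/10*a_4
  a_3 = 1/5*a_0 + 1/5*a_1 + 2/5*a_2 + 1/10*a_3 + 1/10*a_4

Substituting a_0 = 1 and a_4 = 0, rearrange to (I - Q) a = r where r[i] = P(i -> 0):
  [3/5, -3/10, -1/5] . (a_1, a_2, a_3) = 1/10
  [0, 1/2, 0] . (a_1, a_2, a_3) = 1/5
  [-1/5, -2/5, 9/10] . (a_1, a_2, a_3) = 1/5

Solving yields:
  a_1 = 27/50
  a_2 = 2/5
  a_3 = 13/25

Starting state is 1, so the absorption probability is a_1 = 27/50.

Answer: 27/50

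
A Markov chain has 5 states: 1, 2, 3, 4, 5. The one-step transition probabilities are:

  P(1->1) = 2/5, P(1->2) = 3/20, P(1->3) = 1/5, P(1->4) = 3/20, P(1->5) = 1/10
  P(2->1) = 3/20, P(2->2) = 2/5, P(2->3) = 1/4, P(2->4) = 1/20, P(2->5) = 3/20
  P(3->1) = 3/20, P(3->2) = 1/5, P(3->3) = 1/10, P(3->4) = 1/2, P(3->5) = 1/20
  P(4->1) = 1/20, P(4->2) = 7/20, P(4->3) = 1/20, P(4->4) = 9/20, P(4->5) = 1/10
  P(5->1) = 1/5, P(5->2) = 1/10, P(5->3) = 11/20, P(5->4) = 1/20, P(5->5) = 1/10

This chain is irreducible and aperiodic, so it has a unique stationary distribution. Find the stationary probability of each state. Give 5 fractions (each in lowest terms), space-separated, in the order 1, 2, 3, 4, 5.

The stationary distribution satisfies pi = pi * P, i.e.:
  pi_1 = 2/5*pi_1 + 3/20*pi_2 + 3/20*pi_3 + 1/20*pi_4 + 1/5*pi_5
  pi_2 = 3/20*pi_1 + 2/5*pi_2 + 1/5*pi_3 + 7/20*pi_4 + 1/10*pi_5
  pi_3 = 1/5*pi_1 + 1/4*pi_2 + 1/10*pi_3 + 1/20*pi_4 + 11/20*pi_5
  pi_4 = 3/20*pi_1 + 1/20*pi_2 + 1/2*pi_3 + 9/20*pi_4 + 1/20*pi_5
  pi_5 = 1/10*pi_1 + 3/20*pi_2 + 1/20*pi_3 + 1/10*pi_4 + 1/10*pi_5
with normalization: pi_1 + pi_2 + pi_3 + pi_4 + pi_5 = 1.

Using the first 4 balance equations plus normalization, the linear system A*pi = b is:
  [-3/5, 3/20, 3/20, 1/20, 1/5] . pi = 0
  [3/20, -3/5, 1/5, 7/20, 1/10] . pi = 0
  [1/5, 1/4, -9/10, 1/20, 11/20] . pi = 0
  [3/20, 1/20, 1/2, -11/20, 1/20] . pi = 0
  [1, 1, 1, 1, 1] . pi = 1

Solving yields:
  pi_1 = 5934/34351
  pi_2 = 28265/103053
  pi_3 = 19831/103053
  pi_4 = 26428/103053
  pi_5 = 10727/103053

Verification (pi * P):
  5934/34351*2/5 + 28265/103053*3/20 + 19831/103053*3/20 + 26428/103053*1/20 + 10727/103053*1/5 = 5934/34351 = pi_1  (ok)
  5934/34351*3/20 + 28265/103053*2/5 + 19831/103053*1/5 + 26428/103053*7/20 + 10727/103053*1/10 = 28265/103053 = pi_2  (ok)
  5934/34351*1/5 + 28265/103053*1/4 + 19831/103053*1/10 + 26428/103053*1/20 + 10727/103053*11/20 = 19831/103053 = pi_3  (ok)
  5934/34351*3/20 + 28265/103053*1/20 + 19831/103053*1/2 + 26428/103053*9/20 + 10727/103053*1/20 = 26428/103053 = pi_4  (ok)
  5934/34351*1/10 + 28265/103053*3/20 + 19831/103053*1/20 + 26428/103053*1/10 + 10727/103053*1/10 = 10727/103053 = pi_5  (ok)

Answer: 5934/34351 28265/103053 19831/103053 26428/103053 10727/103053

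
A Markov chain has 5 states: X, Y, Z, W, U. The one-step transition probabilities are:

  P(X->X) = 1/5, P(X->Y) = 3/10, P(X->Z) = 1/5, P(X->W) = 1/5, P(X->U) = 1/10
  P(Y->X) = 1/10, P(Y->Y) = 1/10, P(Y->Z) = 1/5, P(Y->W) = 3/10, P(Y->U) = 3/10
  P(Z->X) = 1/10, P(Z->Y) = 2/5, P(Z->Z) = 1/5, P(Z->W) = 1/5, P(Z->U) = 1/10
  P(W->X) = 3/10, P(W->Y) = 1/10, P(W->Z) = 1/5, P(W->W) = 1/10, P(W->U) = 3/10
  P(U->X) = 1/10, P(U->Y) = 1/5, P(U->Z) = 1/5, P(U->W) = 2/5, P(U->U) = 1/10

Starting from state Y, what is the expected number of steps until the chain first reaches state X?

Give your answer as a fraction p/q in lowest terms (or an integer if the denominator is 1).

Let h_i = expected steps to first reach X from state i.
Boundary: h_X = 0.
First-step equations for the other states:
  h_Y = 1 + 1/10*h_X + 1/10*h_Y + 1/5*h_Z + 3/10*h_W + 3/10*h_U
  h_Z = 1 + 1/10*h_X + 2/5*h_Y + 1/5*h_Z + 1/5*h_W + 1/10*h_U
  h_W = 1 + 3/10*h_X + 1/10*h_Y + 1/5*h_Z + 1/10*h_W + 3/10*h_U
  h_U = 1 + 1/10*h_X + 1/5*h_Y + 1/5*h_Z + 2/5*h_W + 1/10*h_U

Substituting h_X = 0 and rearranging gives the linear system (I - Q) h = 1:
  [9/10, -1/5, -3/10, -3/10] . (h_Y, h_Z, h_W, h_U) = 1
  [-2/5, 4/5, -1/5, -1/10] . (h_Y, h_Z, h_W, h_U) = 1
  [-1/10, -1/5, 9/10, -3/10] . (h_Y, h_Z, h_W, h_U) = 1
  [-1/5, -1/5, -2/5, 9/10] . (h_Y, h_Z, h_W, h_U) = 1

Solving yields:
  h_Y = 3600/541
  h_Z = 3670/541
  h_W = 3000/541
  h_U = 3550/541

Starting state is Y, so the expected hitting time is h_Y = 3600/541.

Answer: 3600/541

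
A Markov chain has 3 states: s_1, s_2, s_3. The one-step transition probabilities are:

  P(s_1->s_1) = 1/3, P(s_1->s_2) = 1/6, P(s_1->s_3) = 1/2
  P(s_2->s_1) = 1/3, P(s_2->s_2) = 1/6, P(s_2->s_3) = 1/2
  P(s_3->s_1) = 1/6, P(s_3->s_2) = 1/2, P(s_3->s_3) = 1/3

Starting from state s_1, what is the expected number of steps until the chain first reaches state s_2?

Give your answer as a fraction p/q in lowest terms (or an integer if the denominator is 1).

Answer: 42/13

Derivation:
Let h_i = expected steps to first reach s_2 from state i.
Boundary: h_s_2 = 0.
First-step equations for the other states:
  h_s_1 = 1 + 1/3*h_s_1 + 1/6*h_s_2 + 1/2*h_s_3
  h_s_3 = 1 + 1/6*h_s_1 + 1/2*h_s_2 + 1/3*h_s_3

Substituting h_s_2 = 0 and rearranging gives the linear system (I - Q) h = 1:
  [2/3, -1/2] . (h_s_1, h_s_3) = 1
  [-1/6, 2/3] . (h_s_1, h_s_3) = 1

Solving yields:
  h_s_1 = 42/13
  h_s_3 = 30/13

Starting state is s_1, so the expected hitting time is h_s_1 = 42/13.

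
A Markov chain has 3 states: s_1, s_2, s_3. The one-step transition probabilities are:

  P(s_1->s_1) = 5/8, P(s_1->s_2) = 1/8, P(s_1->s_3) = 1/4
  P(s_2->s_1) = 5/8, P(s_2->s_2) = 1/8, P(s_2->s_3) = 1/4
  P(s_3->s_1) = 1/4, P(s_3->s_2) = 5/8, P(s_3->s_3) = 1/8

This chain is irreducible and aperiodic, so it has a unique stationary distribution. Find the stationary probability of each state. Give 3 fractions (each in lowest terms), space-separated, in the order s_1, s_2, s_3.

The stationary distribution satisfies pi = pi * P, i.e.:
  pi_s_1 = 5/8*pi_s_1 + 5/8*pi_s_2 + 1/4*pi_s_3
  pi_s_2 = 1/8*pi_s_1 + 1/8*pi_s_2 + 5/8*pi_s_3
  pi_s_3 = 1/4*pi_s_1 + 1/4*pi_s_2 + 1/8*pi_s_3
with normalization: pi_s_1 + pi_s_2 + pi_s_3 = 1.

Using the first 2 balance equations plus normalization, the linear system A*pi = b is:
  [-3/8, 5/8, 1/4] . pi = 0
  [1/8, -7/8, 5/8] . pi = 0
  [1, 1, 1] . pi = 1

Solving yields:
  pi_s_1 = 13/24
  pi_s_2 = 17/72
  pi_s_3 = 2/9

Verification (pi * P):
  13/24*5/8 + 17/72*5/8 + 2/9*1/4 = 13/24 = pi_s_1  (ok)
  13/24*1/8 + 17/72*1/8 + 2/9*5/8 = 17/72 = pi_s_2  (ok)
  13/24*1/4 + 17/72*1/4 + 2/9*1/8 = 2/9 = pi_s_3  (ok)

Answer: 13/24 17/72 2/9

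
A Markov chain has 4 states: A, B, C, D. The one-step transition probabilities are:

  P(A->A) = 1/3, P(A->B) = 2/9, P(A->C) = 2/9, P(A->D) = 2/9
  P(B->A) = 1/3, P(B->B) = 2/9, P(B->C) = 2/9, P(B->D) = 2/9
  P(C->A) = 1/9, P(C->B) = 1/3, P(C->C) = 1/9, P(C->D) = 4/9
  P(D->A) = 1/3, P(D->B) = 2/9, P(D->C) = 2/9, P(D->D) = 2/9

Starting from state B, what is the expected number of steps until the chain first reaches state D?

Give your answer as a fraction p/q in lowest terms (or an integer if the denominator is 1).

Answer: 15/4

Derivation:
Let h_i = expected steps to first reach D from state i.
Boundary: h_D = 0.
First-step equations for the other states:
  h_A = 1 + 1/3*h_A + 2/9*h_B + 2/9*h_C + 2/9*h_D
  h_B = 1 + 1/3*h_A + 2/9*h_B + 2/9*h_C + 2/9*h_D
  h_C = 1 + 1/9*h_A + 1/3*h_B + 1/9*h_C + 4/9*h_D

Substituting h_D = 0 and rearranging gives the linear system (I - Q) h = 1:
  [2/3, -2/9, -2/9] . (h_A, h_B, h_C) = 1
  [-1/3, 7/9, -2/9] . (h_A, h_B, h_C) = 1
  [-1/9, -1/3, 8/9] . (h_A, h_B, h_C) = 1

Solving yields:
  h_A = 15/4
  h_B = 15/4
  h_C = 3

Starting state is B, so the expected hitting time is h_B = 15/4.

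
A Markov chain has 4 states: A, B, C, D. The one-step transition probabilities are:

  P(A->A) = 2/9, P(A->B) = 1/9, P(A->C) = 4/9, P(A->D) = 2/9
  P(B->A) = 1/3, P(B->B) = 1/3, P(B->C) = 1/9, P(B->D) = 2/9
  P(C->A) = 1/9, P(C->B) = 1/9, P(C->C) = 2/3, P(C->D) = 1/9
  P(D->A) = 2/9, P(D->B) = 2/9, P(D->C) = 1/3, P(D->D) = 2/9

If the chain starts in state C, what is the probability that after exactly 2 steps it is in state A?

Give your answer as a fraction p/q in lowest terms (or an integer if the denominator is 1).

Answer: 13/81

Derivation:
Computing P^2 by repeated multiplication:
P^1 =
  A: [2/9, 1/9, 4/9, 2/9]
  B: [1/3, 1/3, 1/9, 2/9]
  C: [1/9, 1/9, 2/3, 1/9]
  D: [2/9, 2/9, 1/3, 2/9]
P^2 =
  A: [5/27, 13/81, 13/27, 14/81]
  B: [20/81, 17/81, 1/3, 17/81]
  C: [13/81, 4/27, 44/81, 4/27]
  D: [17/81, 5/27, 34/81, 5/27]

(P^2)[C -> A] = 13/81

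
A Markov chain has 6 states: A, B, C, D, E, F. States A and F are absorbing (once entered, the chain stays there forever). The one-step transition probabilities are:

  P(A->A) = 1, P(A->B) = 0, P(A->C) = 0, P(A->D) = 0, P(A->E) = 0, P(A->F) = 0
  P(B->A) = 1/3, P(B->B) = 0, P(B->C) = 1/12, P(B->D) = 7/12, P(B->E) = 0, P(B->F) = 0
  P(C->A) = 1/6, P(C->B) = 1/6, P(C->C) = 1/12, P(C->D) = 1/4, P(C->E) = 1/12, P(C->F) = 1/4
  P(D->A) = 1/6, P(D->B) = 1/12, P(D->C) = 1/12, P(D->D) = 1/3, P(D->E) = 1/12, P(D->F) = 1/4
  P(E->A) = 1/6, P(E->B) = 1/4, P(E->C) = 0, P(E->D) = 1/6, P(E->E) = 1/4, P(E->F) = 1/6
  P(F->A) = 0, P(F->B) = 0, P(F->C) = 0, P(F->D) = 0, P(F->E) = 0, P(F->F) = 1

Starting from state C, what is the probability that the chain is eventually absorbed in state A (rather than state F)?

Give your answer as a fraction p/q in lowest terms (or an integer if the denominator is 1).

Answer: 3588/7619

Derivation:
Let a_i = P(absorbed in A | start in state i).
Boundary conditions: a_A = 1, a_F = 0.
For each transient state i, a_i = sum_j P(i->j) * a_j:
  a_B = 1/3*a_A + 0*a_B + 1/12*a_C + 7/12*a_D + 0*a_E + 0*a_F
  a_C = 1/6*a_A + 1/6*a_B + 1/12*a_C + 1/4*a_D + 1/12*a_E + 1/4*a_F
  a_D = 1/6*a_A + 1/12*a_B + 1/12*a_C + 1/3*a_D + 1/12*a_E + 1/4*a_F
  a_E = 1/6*a_A + 1/4*a_B + 0*a_C + 1/6*a_D + 1/4*a_E + 1/6*a_F

Substituting a_A = 1 and a_F = 0, rearrange to (I - Q) a = r where r[i] = P(i -> A):
  [1, -1/12, -7/12, 0] . (a_B, a_C, a_D, a_E) = 1/3
  [-1/6, 11/12, -1/4, -1/12] . (a_B, a_C, a_D, a_E) = 1/6
  [-1/12, -1/12, 2/3, -1/12] . (a_B, a_C, a_D, a_E) = 1/6
  [-1/4, 0, -1/6, 3/4] . (a_B, a_C, a_D, a_E) = 1/6

Solving yields:
  a_B = 256/401
  a_C = 3588/7619
  a_D = 3472/7619
  a_E = 4086/7619

Starting state is C, so the absorption probability is a_C = 3588/7619.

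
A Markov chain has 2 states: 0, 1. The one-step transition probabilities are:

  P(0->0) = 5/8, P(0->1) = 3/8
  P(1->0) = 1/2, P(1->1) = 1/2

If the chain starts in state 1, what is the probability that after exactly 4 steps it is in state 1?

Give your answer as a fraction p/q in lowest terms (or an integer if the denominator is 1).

Answer: 439/1024

Derivation:
Computing P^4 by repeated multiplication:
P^1 =
  0: [5/8, 3/8]
  1: [1/2, 1/2]
P^2 =
  0: [37/64, 27/64]
  1: [9/16, 7/16]
P^3 =
  0: [293/512, 219/512]
  1: [73/128, 55/128]
P^4 =
  0: [2341/4096, 1755/4096]
  1: [585/1024, 439/1024]

(P^4)[1 -> 1] = 439/1024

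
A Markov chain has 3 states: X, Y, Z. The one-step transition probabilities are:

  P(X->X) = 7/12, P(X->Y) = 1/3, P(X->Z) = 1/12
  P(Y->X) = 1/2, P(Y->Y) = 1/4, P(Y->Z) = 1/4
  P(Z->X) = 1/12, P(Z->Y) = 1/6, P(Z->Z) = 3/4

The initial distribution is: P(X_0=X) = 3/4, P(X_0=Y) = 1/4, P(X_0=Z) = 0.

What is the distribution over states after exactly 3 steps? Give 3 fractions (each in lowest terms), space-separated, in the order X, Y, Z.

Answer: 1037/2304 629/2304 319/1152

Derivation:
Propagating the distribution step by step (d_{t+1} = d_t * P):
d_0 = (X=3/4, Y=1/4, Z=0)
  d_1[X] = 3/4*7/12 + 1/4*1/2 + 0*1/12 = 9/16
  d_1[Y] = 3/4*1/3 + 1/4*1/4 + 0*1/6 = 5/16
  d_1[Z] = 3/4*1/12 + 1/4*1/4 + 0*3/4 = 1/8
d_1 = (X=9/16, Y=5/16, Z=1/8)
  d_2[X] = 9/16*7/12 + 5/16*1/2 + 1/8*1/12 = 95/192
  d_2[Y] = 9/16*1/3 + 5/16*1/4 + 1/8*1/6 = 55/192
  d_2[Z] = 9/16*1/12 + 5/16*1/4 + 1/8*3/4 = 7/32
d_2 = (X=95/192, Y=55/192, Z=7/32)
  d_3[X] = 95/192*7/12 + 55/192*1/2 + 7/32*1/12 = 1037/2304
  d_3[Y] = 95/192*1/3 + 55/192*1/4 + 7/32*1/6 = 629/2304
  d_3[Z] = 95/192*1/12 + 55/192*1/4 + 7/32*3/4 = 319/1152
d_3 = (X=1037/2304, Y=629/2304, Z=319/1152)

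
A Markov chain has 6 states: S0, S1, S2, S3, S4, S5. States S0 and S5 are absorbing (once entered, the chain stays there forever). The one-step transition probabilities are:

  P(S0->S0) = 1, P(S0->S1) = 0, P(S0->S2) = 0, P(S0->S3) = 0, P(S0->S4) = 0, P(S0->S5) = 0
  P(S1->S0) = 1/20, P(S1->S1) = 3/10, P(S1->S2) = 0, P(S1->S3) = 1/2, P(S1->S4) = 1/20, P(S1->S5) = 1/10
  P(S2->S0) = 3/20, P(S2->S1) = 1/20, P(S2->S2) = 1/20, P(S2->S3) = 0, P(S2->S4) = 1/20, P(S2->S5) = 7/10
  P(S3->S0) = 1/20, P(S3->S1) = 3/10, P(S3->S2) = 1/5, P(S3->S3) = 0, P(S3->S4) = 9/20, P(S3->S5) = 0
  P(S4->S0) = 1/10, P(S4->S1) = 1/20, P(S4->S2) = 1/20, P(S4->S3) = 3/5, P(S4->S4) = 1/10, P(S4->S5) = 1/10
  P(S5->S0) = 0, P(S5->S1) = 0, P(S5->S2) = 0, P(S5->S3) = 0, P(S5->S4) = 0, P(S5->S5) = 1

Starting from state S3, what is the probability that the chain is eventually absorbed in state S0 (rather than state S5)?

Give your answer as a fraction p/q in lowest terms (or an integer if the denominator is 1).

Let a_i = P(absorbed in S0 | start in state i).
Boundary conditions: a_S0 = 1, a_S5 = 0.
For each transient state i, a_i = sum_j P(i->j) * a_j:
  a_S1 = 1/20*a_S0 + 3/10*a_S1 + 0*a_S2 + 1/2*a_S3 + 1/20*a_S4 + 1/10*a_S5
  a_S2 = 3/20*a_S0 + 1/20*a_S1 + 1/20*a_S2 + 0*a_S3 + 1/20*a_S4 + 7/10*a_S5
  a_S3 = 1/20*a_S0 + 3/10*a_S1 + 1/5*a_S2 + 0*a_S3 + 9/20*a_S4 + 0*a_S5
  a_S4 = 1/10*a_S0 + 1/20*a_S1 + 1/20*a_S2 + 3/5*a_S3 + 1/10*a_S4 + 1/10*a_S5

Substituting a_S0 = 1 and a_S5 = 0, rearrange to (I - Q) a = r where r[i] = P(i -> S0):
  [7/10, 0, -1/2, -1/20] . (a_S1, a_S2, a_S3, a_S4) = 1/20
  [-1/20, 19/20, 0, -1/20] . (a_S1, a_S2, a_S3, a_S4) = 3/20
  [-3/10, -1/5, 1, -9/20] . (a_S1, a_S2, a_S3, a_S4) = 1/20
  [-1/20, -1/20, -3/5, 9/10] . (a_S1, a_S2, a_S3, a_S4) = 1/10

Solving yields:
  a_S1 = 1271/3437
  a_S2 = 681/3437
  a_S3 = 1300/3437
  a_S4 = 1357/3437

Starting state is S3, so the absorption probability is a_S3 = 1300/3437.

Answer: 1300/3437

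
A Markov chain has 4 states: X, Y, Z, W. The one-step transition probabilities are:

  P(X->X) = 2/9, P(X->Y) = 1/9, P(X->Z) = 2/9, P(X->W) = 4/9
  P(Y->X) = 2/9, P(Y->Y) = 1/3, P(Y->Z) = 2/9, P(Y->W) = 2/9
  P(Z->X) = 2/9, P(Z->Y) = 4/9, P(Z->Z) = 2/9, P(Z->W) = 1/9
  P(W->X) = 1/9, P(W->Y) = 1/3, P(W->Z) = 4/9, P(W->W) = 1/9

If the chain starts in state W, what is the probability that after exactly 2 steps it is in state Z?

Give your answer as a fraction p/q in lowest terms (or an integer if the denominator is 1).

Answer: 20/81

Derivation:
Computing P^2 by repeated multiplication:
P^1 =
  X: [2/9, 1/9, 2/9, 4/9]
  Y: [2/9, 1/3, 2/9, 2/9]
  Z: [2/9, 4/9, 2/9, 1/9]
  W: [1/9, 1/3, 4/9, 1/9]
P^2 =
  X: [14/81, 25/81, 26/81, 16/81]
  Y: [16/81, 25/81, 22/81, 2/9]
  Z: [17/81, 25/81, 20/81, 19/81]
  W: [17/81, 29/81, 20/81, 5/27]

(P^2)[W -> Z] = 20/81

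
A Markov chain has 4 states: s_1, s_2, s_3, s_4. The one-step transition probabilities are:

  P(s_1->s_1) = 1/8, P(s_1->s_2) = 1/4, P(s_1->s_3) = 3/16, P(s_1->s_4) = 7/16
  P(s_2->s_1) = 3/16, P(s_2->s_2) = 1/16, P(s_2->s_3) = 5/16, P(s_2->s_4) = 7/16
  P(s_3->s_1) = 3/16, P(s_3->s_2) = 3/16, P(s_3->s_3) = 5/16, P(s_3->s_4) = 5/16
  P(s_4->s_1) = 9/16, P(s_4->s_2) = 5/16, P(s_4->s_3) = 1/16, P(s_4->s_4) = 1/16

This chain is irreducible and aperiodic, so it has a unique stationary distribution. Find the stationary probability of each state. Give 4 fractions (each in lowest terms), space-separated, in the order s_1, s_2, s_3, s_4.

Answer: 411/1456 157/728 589/2912 873/2912

Derivation:
The stationary distribution satisfies pi = pi * P, i.e.:
  pi_s_1 = 1/8*pi_s_1 + 3/16*pi_s_2 + 3/16*pi_s_3 + 9/16*pi_s_4
  pi_s_2 = 1/4*pi_s_1 + 1/16*pi_s_2 + 3/16*pi_s_3 + 5/16*pi_s_4
  pi_s_3 = 3/16*pi_s_1 + 5/16*pi_s_2 + 5/16*pi_s_3 + 1/16*pi_s_4
  pi_s_4 = 7/16*pi_s_1 + 7/16*pi_s_2 + 5/16*pi_s_3 + 1/16*pi_s_4
with normalization: pi_s_1 + pi_s_2 + pi_s_3 + pi_s_4 = 1.

Using the first 3 balance equations plus normalization, the linear system A*pi = b is:
  [-7/8, 3/16, 3/16, 9/16] . pi = 0
  [1/4, -15/16, 3/16, 5/16] . pi = 0
  [3/16, 5/16, -11/16, 1/16] . pi = 0
  [1, 1, 1, 1] . pi = 1

Solving yields:
  pi_s_1 = 411/1456
  pi_s_2 = 157/728
  pi_s_3 = 589/2912
  pi_s_4 = 873/2912

Verification (pi * P):
  411/1456*1/8 + 157/728*3/16 + 589/2912*3/16 + 873/2912*9/16 = 411/1456 = pi_s_1  (ok)
  411/1456*1/4 + 157/728*1/16 + 589/2912*3/16 + 873/2912*5/16 = 157/728 = pi_s_2  (ok)
  411/1456*3/16 + 157/728*5/16 + 589/2912*5/16 + 873/2912*1/16 = 589/2912 = pi_s_3  (ok)
  411/1456*7/16 + 157/728*7/16 + 589/2912*5/16 + 873/2912*1/16 = 873/2912 = pi_s_4  (ok)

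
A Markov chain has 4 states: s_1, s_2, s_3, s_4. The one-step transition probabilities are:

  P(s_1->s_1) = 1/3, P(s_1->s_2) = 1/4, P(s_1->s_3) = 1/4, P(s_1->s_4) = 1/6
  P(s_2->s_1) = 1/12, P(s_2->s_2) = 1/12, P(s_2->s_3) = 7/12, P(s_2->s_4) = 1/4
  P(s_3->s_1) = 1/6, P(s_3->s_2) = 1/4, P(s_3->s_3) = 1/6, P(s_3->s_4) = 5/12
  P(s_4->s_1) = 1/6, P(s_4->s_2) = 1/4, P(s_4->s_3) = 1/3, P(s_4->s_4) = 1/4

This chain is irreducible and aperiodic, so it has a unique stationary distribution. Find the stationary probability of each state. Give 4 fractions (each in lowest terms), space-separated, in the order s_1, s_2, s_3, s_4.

The stationary distribution satisfies pi = pi * P, i.e.:
  pi_s_1 = 1/3*pi_s_1 + 1/12*pi_s_2 + 1/6*pi_s_3 + 1/6*pi_s_4
  pi_s_2 = 1/4*pi_s_1 + 1/12*pi_s_2 + 1/4*pi_s_3 + 1/4*pi_s_4
  pi_s_3 = 1/4*pi_s_1 + 7/12*pi_s_2 + 1/6*pi_s_3 + 1/3*pi_s_4
  pi_s_4 = 1/6*pi_s_1 + 1/4*pi_s_2 + 5/12*pi_s_3 + 1/4*pi_s_4
with normalization: pi_s_1 + pi_s_2 + pi_s_3 + pi_s_4 = 1.

Using the first 3 balance equations plus normalization, the linear system A*pi = b is:
  [-2/3, 1/12, 1/6, 1/6] . pi = 0
  [1/4, -11/12, 1/4, 1/4] . pi = 0
  [1/4, 7/12, -5/6, 1/3] . pi = 0
  [1, 1, 1, 1] . pi = 1

Solving yields:
  pi_s_1 = 5/28
  pi_s_2 = 3/14
  pi_s_3 = 125/392
  pi_s_4 = 113/392

Verification (pi * P):
  5/28*1/3 + 3/14*1/12 + 125/392*1/6 + 113/392*1/6 = 5/28 = pi_s_1  (ok)
  5/28*1/4 + 3/14*1/12 + 125/392*1/4 + 113/392*1/4 = 3/14 = pi_s_2  (ok)
  5/28*1/4 + 3/14*7/12 + 125/392*1/6 + 113/392*1/3 = 125/392 = pi_s_3  (ok)
  5/28*1/6 + 3/14*1/4 + 125/392*5/12 + 113/392*1/4 = 113/392 = pi_s_4  (ok)

Answer: 5/28 3/14 125/392 113/392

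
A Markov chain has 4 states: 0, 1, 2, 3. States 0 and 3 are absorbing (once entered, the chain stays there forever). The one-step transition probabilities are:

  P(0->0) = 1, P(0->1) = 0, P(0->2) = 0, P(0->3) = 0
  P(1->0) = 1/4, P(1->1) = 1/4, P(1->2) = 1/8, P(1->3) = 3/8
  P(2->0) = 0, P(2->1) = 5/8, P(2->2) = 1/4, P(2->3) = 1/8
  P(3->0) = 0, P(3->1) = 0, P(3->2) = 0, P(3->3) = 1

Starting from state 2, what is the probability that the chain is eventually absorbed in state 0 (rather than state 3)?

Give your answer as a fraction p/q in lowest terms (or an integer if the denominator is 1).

Let a_i = P(absorbed in 0 | start in state i).
Boundary conditions: a_0 = 1, a_3 = 0.
For each transient state i, a_i = sum_j P(i->j) * a_j:
  a_1 = 1/4*a_0 + 1/4*a_1 + 1/8*a_2 + 3/8*a_3
  a_2 = 0*a_0 + 5/8*a_1 + 1/4*a_2 + 1/8*a_3

Substituting a_0 = 1 and a_3 = 0, rearrange to (I - Q) a = r where r[i] = P(i -> 0):
  [3/4, -1/8] . (a_1, a_2) = 1/4
  [-5/8, 3/4] . (a_1, a_2) = 0

Solving yields:
  a_1 = 12/31
  a_2 = 10/31

Starting state is 2, so the absorption probability is a_2 = 10/31.

Answer: 10/31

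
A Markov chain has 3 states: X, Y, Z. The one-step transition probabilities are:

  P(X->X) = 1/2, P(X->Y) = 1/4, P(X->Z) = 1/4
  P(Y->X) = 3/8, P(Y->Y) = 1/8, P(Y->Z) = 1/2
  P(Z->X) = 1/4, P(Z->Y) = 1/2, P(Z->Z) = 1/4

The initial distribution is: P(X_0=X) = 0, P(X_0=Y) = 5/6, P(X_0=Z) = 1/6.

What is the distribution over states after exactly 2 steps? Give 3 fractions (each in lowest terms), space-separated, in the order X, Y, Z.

Propagating the distribution step by step (d_{t+1} = d_t * P):
d_0 = (X=0, Y=5/6, Z=1/6)
  d_1[X] = 0*1/2 + 5/6*3/8 + 1/6*1/4 = 17/48
  d_1[Y] = 0*1/4 + 5/6*1/8 + 1/6*1/2 = 3/16
  d_1[Z] = 0*1/4 + 5/6*1/2 + 1/6*1/4 = 11/24
d_1 = (X=17/48, Y=3/16, Z=11/24)
  d_2[X] = 17/48*1/2 + 3/16*3/8 + 11/24*1/4 = 139/384
  d_2[Y] = 17/48*1/4 + 3/16*1/8 + 11/24*1/2 = 131/384
  d_2[Z] = 17/48*1/4 + 3/16*1/2 + 11/24*1/4 = 19/64
d_2 = (X=139/384, Y=131/384, Z=19/64)

Answer: 139/384 131/384 19/64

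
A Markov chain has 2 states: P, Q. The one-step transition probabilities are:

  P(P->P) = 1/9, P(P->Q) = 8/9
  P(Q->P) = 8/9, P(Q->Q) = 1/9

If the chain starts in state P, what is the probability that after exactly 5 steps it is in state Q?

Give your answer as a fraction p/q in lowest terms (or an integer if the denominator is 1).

Answer: 37928/59049

Derivation:
Computing P^5 by repeated multiplication:
P^1 =
  P: [1/9, 8/9]
  Q: [8/9, 1/9]
P^2 =
  P: [65/81, 16/81]
  Q: [16/81, 65/81]
P^3 =
  P: [193/729, 536/729]
  Q: [536/729, 193/729]
P^4 =
  P: [4481/6561, 2080/6561]
  Q: [2080/6561, 4481/6561]
P^5 =
  P: [21121/59049, 37928/59049]
  Q: [37928/59049, 21121/59049]

(P^5)[P -> Q] = 37928/59049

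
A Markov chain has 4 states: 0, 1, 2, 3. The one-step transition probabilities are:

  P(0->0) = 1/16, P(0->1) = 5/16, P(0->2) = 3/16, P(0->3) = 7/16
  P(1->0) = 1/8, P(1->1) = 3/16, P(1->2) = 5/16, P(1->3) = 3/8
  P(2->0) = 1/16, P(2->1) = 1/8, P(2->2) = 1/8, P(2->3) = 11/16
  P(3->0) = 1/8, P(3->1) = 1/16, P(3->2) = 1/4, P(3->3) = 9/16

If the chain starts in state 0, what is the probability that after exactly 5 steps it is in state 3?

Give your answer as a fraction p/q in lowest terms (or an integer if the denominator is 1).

Answer: 582347/1048576

Derivation:
Computing P^5 by repeated multiplication:
P^1 =
  0: [1/16, 5/16, 3/16, 7/16]
  1: [1/8, 3/16, 5/16, 3/8]
  2: [1/16, 1/8, 1/8, 11/16]
  3: [1/8, 1/16, 1/4, 9/16]
P^2 =
  0: [7/64, 33/256, 31/128, 133/256]
  1: [25/256, 35/256, 55/256, 141/256]
  2: [29/256, 13/128, 61/256, 35/64]
  3: [13/128, 15/128, 55/256, 145/256]
P^3 =
  0: [211/2048, 31/256, 905/4096, 2273/4096]
  1: [27/256, 481/4096, 231/1024, 2259/4096]
  2: [211/2048, 485/4096, 899/4096, 1145/2048]
  3: [431/4096, 475/4096, 459/2048, 71/128]
P^4 =
  0: [6865/65536, 7681/65536, 1831/8192, 18171/32768]
  1: [1709/16384, 3855/32768, 14585/65536, 36405/65536]
  2: [6871/65536, 7653/65536, 14649/65536, 36363/65536]
  3: [6843/65536, 961/8192, 57/256, 36413/65536]
P^5 =
  0: [109559/1048576, 61503/524288, 3651/16384, 582347/1048576]
  1: [109651/1048576, 122885/1048576, 29231/131072, 36387/65536]
  2: [6847/65536, 122975/1048576, 58407/262144, 582421/1048576]
  3: [109637/1048576, 30719/262144, 233805/1048576, 291129/524288]

(P^5)[0 -> 3] = 582347/1048576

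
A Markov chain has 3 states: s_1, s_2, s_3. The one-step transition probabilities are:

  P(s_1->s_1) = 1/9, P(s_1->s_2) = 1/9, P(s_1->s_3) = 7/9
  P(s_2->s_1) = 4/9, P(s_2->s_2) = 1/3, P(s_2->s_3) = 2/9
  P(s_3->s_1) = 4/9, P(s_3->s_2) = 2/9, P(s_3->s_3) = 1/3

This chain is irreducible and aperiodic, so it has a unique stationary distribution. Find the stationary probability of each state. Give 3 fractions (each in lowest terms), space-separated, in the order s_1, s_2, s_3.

The stationary distribution satisfies pi = pi * P, i.e.:
  pi_s_1 = 1/9*pi_s_1 + 4/9*pi_s_2 + 4/9*pi_s_3
  pi_s_2 = 1/9*pi_s_1 + 1/3*pi_s_2 + 2/9*pi_s_3
  pi_s_3 = 7/9*pi_s_1 + 2/9*pi_s_2 + 1/3*pi_s_3
with normalization: pi_s_1 + pi_s_2 + pi_s_3 = 1.

Using the first 2 balance equations plus normalization, the linear system A*pi = b is:
  [-8/9, 4/9, 4/9] . pi = 0
  [1/9, -2/3, 2/9] . pi = 0
  [1, 1, 1] . pi = 1

Solving yields:
  pi_s_1 = 1/3
  pi_s_2 = 5/24
  pi_s_3 = 11/24

Verification (pi * P):
  1/3*1/9 + 5/24*4/9 + 11/24*4/9 = 1/3 = pi_s_1  (ok)
  1/3*1/9 + 5/24*1/3 + 11/24*2/9 = 5/24 = pi_s_2  (ok)
  1/3*7/9 + 5/24*2/9 + 11/24*1/3 = 11/24 = pi_s_3  (ok)

Answer: 1/3 5/24 11/24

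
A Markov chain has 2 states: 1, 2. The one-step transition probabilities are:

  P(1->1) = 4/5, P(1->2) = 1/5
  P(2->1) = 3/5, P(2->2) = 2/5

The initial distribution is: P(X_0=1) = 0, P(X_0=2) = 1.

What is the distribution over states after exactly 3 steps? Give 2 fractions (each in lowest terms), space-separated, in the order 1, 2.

Propagating the distribution step by step (d_{t+1} = d_t * P):
d_0 = (1=0, 2=1)
  d_1[1] = 0*4/5 + 1*3/5 = 3/5
  d_1[2] = 0*1/5 + 1*2/5 = 2/5
d_1 = (1=3/5, 2=2/5)
  d_2[1] = 3/5*4/5 + 2/5*3/5 = 18/25
  d_2[2] = 3/5*1/5 + 2/5*2/5 = 7/25
d_2 = (1=18/25, 2=7/25)
  d_3[1] = 18/25*4/5 + 7/25*3/5 = 93/125
  d_3[2] = 18/25*1/5 + 7/25*2/5 = 32/125
d_3 = (1=93/125, 2=32/125)

Answer: 93/125 32/125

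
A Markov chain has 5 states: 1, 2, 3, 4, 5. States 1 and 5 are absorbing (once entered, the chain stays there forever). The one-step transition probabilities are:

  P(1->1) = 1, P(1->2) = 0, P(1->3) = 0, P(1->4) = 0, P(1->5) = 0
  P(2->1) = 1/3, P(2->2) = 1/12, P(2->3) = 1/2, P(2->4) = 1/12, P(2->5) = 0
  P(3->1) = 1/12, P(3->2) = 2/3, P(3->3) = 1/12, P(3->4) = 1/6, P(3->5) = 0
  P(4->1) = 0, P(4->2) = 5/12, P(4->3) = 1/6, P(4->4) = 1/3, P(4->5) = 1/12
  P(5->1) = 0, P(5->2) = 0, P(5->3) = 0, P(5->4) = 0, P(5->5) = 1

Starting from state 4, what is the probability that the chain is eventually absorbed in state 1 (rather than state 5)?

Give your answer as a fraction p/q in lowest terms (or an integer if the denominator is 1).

Let a_i = P(absorbed in 1 | start in state i).
Boundary conditions: a_1 = 1, a_5 = 0.
For each transient state i, a_i = sum_j P(i->j) * a_j:
  a_2 = 1/3*a_1 + 1/12*a_2 + 1/2*a_3 + 1/12*a_4 + 0*a_5
  a_3 = 1/12*a_1 + 2/3*a_2 + 1/12*a_3 + 1/6*a_4 + 0*a_5
  a_4 = 0*a_1 + 5/12*a_2 + 1/6*a_3 + 1/3*a_4 + 1/12*a_5

Substituting a_1 = 1 and a_5 = 0, rearrange to (I - Q) a = r where r[i] = P(i -> 1):
  [11/12, -1/2, -1/12] . (a_2, a_3, a_4) = 1/3
  [-2/3, 11/12, -1/6] . (a_2, a_3, a_4) = 1/12
  [-5/12, -1/6, 2/3] . (a_2, a_3, a_4) = 0

Solving yields:
  a_2 = 386/409
  a_3 = 379/409
  a_4 = 336/409

Starting state is 4, so the absorption probability is a_4 = 336/409.

Answer: 336/409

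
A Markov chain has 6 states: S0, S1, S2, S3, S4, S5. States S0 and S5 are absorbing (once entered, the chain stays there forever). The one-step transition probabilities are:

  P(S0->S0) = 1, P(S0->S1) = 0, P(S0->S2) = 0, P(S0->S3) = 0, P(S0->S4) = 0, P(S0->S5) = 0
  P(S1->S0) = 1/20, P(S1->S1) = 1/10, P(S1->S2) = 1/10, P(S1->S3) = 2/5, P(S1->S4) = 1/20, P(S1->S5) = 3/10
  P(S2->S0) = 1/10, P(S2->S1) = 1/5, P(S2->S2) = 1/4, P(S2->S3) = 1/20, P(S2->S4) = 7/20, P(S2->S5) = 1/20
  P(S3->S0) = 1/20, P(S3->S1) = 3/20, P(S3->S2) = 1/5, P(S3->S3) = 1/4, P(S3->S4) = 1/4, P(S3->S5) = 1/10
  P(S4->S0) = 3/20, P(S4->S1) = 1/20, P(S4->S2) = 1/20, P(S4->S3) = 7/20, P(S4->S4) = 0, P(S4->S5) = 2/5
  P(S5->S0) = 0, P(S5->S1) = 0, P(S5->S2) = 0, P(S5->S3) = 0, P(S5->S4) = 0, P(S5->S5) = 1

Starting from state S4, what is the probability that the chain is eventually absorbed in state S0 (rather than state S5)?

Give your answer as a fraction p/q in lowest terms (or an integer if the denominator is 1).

Let a_i = P(absorbed in S0 | start in state i).
Boundary conditions: a_S0 = 1, a_S5 = 0.
For each transient state i, a_i = sum_j P(i->j) * a_j:
  a_S1 = 1/20*a_S0 + 1/10*a_S1 + 1/10*a_S2 + 2/5*a_S3 + 1/20*a_S4 + 3/10*a_S5
  a_S2 = 1/10*a_S0 + 1/5*a_S1 + 1/4*a_S2 + 1/20*a_S3 + 7/20*a_S4 + 1/20*a_S5
  a_S3 = 1/20*a_S0 + 3/20*a_S1 + 1/5*a_S2 + 1/4*a_S3 + 1/4*a_S4 + 1/10*a_S5
  a_S4 = 3/20*a_S0 + 1/20*a_S1 + 1/20*a_S2 + 7/20*a_S3 + 0*a_S4 + 2/5*a_S5

Substituting a_S0 = 1 and a_S5 = 0, rearrange to (I - Q) a = r where r[i] = P(i -> S0):
  [9/10, -1/10, -2/5, -1/20] . (a_S1, a_S2, a_S3, a_S4) = 1/20
  [-1/5, 3/4, -1/20, -7/20] . (a_S1, a_S2, a_S3, a_S4) = 1/10
  [-3/20, -1/5, 3/4, -1/4] . (a_S1, a_S2, a_S3, a_S4) = 1/20
  [-1/20, -1/20, -7/20, 1] . (a_S1, a_S2, a_S3, a_S4) = 3/20

Solving yields:
  a_S1 = 12478/50561
  a_S2 = 17875/50561
  a_S3 = 15472/50561
  a_S4 = 14517/50561

Starting state is S4, so the absorption probability is a_S4 = 14517/50561.

Answer: 14517/50561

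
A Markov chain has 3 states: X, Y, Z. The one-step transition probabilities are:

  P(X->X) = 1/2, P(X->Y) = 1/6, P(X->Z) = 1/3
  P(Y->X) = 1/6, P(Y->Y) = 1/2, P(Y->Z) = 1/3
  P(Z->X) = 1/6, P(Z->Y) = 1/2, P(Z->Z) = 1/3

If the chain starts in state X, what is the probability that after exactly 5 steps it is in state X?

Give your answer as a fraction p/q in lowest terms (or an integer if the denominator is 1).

Answer: 41/162

Derivation:
Computing P^5 by repeated multiplication:
P^1 =
  X: [1/2, 1/6, 1/3]
  Y: [1/6, 1/2, 1/3]
  Z: [1/6, 1/2, 1/3]
P^2 =
  X: [1/3, 1/3, 1/3]
  Y: [2/9, 4/9, 1/3]
  Z: [2/9, 4/9, 1/3]
P^3 =
  X: [5/18, 7/18, 1/3]
  Y: [13/54, 23/54, 1/3]
  Z: [13/54, 23/54, 1/3]
P^4 =
  X: [7/27, 11/27, 1/3]
  Y: [20/81, 34/81, 1/3]
  Z: [20/81, 34/81, 1/3]
P^5 =
  X: [41/162, 67/162, 1/3]
  Y: [121/486, 203/486, 1/3]
  Z: [121/486, 203/486, 1/3]

(P^5)[X -> X] = 41/162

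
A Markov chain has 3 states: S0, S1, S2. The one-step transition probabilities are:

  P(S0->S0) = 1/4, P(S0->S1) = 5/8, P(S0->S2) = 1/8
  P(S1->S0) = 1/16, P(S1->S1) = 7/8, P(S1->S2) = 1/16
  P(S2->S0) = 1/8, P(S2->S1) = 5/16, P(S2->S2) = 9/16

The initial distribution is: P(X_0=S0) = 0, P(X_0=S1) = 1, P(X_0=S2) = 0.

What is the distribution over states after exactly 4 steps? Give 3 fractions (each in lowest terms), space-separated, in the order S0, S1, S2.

Answer: 5595/65536 3231/4096 8245/65536

Derivation:
Propagating the distribution step by step (d_{t+1} = d_t * P):
d_0 = (S0=0, S1=1, S2=0)
  d_1[S0] = 0*1/4 + 1*1/16 + 0*1/8 = 1/16
  d_1[S1] = 0*5/8 + 1*7/8 + 0*5/16 = 7/8
  d_1[S2] = 0*1/8 + 1*1/16 + 0*9/16 = 1/16
d_1 = (S0=1/16, S1=7/8, S2=1/16)
  d_2[S0] = 1/16*1/4 + 7/8*1/16 + 1/16*1/8 = 5/64
  d_2[S1] = 1/16*5/8 + 7/8*7/8 + 1/16*5/16 = 211/256
  d_2[S2] = 1/16*1/8 + 7/8*1/16 + 1/16*9/16 = 25/256
d_2 = (S0=5/64, S1=211/256, S2=25/256)
  d_3[S0] = 5/64*1/4 + 211/256*1/16 + 25/256*1/8 = 341/4096
  d_3[S1] = 5/64*5/8 + 211/256*7/8 + 25/256*5/16 = 3279/4096
  d_3[S2] = 5/64*1/8 + 211/256*1/16 + 25/256*9/16 = 119/1024
d_3 = (S0=341/4096, S1=3279/4096, S2=119/1024)
  d_4[S0] = 341/4096*1/4 + 3279/4096*1/16 + 119/1024*1/8 = 5595/65536
  d_4[S1] = 341/4096*5/8 + 3279/4096*7/8 + 119/1024*5/16 = 3231/4096
  d_4[S2] = 341/4096*1/8 + 3279/4096*1/16 + 119/1024*9/16 = 8245/65536
d_4 = (S0=5595/65536, S1=3231/4096, S2=8245/65536)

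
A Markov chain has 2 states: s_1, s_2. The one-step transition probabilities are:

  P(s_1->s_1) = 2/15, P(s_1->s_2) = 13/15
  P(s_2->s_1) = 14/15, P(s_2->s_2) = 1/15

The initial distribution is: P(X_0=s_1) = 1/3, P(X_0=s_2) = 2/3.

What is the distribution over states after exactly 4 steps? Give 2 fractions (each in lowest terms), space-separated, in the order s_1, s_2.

Propagating the distribution step by step (d_{t+1} = d_t * P):
d_0 = (s_1=1/3, s_2=2/3)
  d_1[s_1] = 1/3*2/15 + 2/3*14/15 = 2/3
  d_1[s_2] = 1/3*13/15 + 2/3*1/15 = 1/3
d_1 = (s_1=2/3, s_2=1/3)
  d_2[s_1] = 2/3*2/15 + 1/3*14/15 = 2/5
  d_2[s_2] = 2/3*13/15 + 1/3*1/15 = 3/5
d_2 = (s_1=2/5, s_2=3/5)
  d_3[s_1] = 2/5*2/15 + 3/5*14/15 = 46/75
  d_3[s_2] = 2/5*13/15 + 3/5*1/15 = 29/75
d_3 = (s_1=46/75, s_2=29/75)
  d_4[s_1] = 46/75*2/15 + 29/75*14/15 = 166/375
  d_4[s_2] = 46/75*13/15 + 29/75*1/15 = 209/375
d_4 = (s_1=166/375, s_2=209/375)

Answer: 166/375 209/375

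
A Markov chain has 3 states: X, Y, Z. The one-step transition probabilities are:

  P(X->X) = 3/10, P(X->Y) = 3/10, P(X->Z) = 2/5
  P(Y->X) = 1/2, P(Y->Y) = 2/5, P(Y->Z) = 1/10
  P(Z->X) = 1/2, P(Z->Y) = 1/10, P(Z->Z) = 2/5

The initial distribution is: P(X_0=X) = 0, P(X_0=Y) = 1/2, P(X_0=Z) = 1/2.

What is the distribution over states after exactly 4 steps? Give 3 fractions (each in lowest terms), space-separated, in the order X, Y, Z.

Answer: 52/125 1051/4000 257/800

Derivation:
Propagating the distribution step by step (d_{t+1} = d_t * P):
d_0 = (X=0, Y=1/2, Z=1/2)
  d_1[X] = 0*3/10 + 1/2*1/2 + 1/2*1/2 = 1/2
  d_1[Y] = 0*3/10 + 1/2*2/5 + 1/2*1/10 = 1/4
  d_1[Z] = 0*2/5 + 1/2*1/10 + 1/2*2/5 = 1/4
d_1 = (X=1/2, Y=1/4, Z=1/4)
  d_2[X] = 1/2*3/10 + 1/4*1/2 + 1/4*1/2 = 2/5
  d_2[Y] = 1/2*3/10 + 1/4*2/5 + 1/4*1/10 = 11/40
  d_2[Z] = 1/2*2/5 + 1/4*1/10 + 1/4*2/5 = 13/40
d_2 = (X=2/5, Y=11/40, Z=13/40)
  d_3[X] = 2/5*3/10 + 11/40*1/2 + 13/40*1/2 = 21/50
  d_3[Y] = 2/5*3/10 + 11/40*2/5 + 13/40*1/10 = 21/80
  d_3[Z] = 2/5*2/5 + 11/40*1/10 + 13/40*2/5 = 127/400
d_3 = (X=21/50, Y=21/80, Z=127/400)
  d_4[X] = 21/50*3/10 + 21/80*1/2 + 127/400*1/2 = 52/125
  d_4[Y] = 21/50*3/10 + 21/80*2/5 + 127/400*1/10 = 1051/4000
  d_4[Z] = 21/50*2/5 + 21/80*1/10 + 127/400*2/5 = 257/800
d_4 = (X=52/125, Y=1051/4000, Z=257/800)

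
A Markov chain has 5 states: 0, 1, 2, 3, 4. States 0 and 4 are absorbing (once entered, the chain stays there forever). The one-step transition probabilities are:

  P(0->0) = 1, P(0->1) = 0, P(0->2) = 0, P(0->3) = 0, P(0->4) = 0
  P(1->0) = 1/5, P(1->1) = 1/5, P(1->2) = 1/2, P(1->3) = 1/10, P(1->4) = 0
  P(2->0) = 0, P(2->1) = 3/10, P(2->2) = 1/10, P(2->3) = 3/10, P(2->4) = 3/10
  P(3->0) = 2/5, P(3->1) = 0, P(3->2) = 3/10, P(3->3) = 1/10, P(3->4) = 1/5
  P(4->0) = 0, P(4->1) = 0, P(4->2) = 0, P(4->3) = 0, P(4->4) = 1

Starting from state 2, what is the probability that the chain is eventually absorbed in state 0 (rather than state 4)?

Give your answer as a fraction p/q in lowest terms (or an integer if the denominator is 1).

Answer: 3/8

Derivation:
Let a_i = P(absorbed in 0 | start in state i).
Boundary conditions: a_0 = 1, a_4 = 0.
For each transient state i, a_i = sum_j P(i->j) * a_j:
  a_1 = 1/5*a_0 + 1/5*a_1 + 1/2*a_2 + 1/10*a_3 + 0*a_4
  a_2 = 0*a_0 + 3/10*a_1 + 1/10*a_2 + 3/10*a_3 + 3/10*a_4
  a_3 = 2/5*a_0 + 0*a_1 + 3/10*a_2 + 1/10*a_3 + 1/5*a_4

Substituting a_0 = 1 and a_4 = 0, rearrange to (I - Q) a = r where r[i] = P(i -> 0):
  [4/5, -1/2, -1/10] . (a_1, a_2, a_3) = 1/5
  [-3/10, 9/10, -3/10] . (a_1, a_2, a_3) = 0
  [0, -3/10, 9/10] . (a_1, a_2, a_3) = 2/5

Solving yields:
  a_1 = 5/9
  a_2 = 3/8
  a_3 = 41/72

Starting state is 2, so the absorption probability is a_2 = 3/8.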